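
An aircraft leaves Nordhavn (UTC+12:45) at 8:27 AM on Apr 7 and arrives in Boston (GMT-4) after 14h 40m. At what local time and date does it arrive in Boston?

Convert departure to UTC: 8:27 AM − 12:45 = 7:42 PM UTC on Apr 6.
Add 14 hours 40 minutes travel time → 10:22 AM UTC (Apr 7).
Boston is UTC−4:00, so local arrival = 10:22 AM − 4:00 = 6:22 AM on Apr 7.

6:22 AM on Apr 7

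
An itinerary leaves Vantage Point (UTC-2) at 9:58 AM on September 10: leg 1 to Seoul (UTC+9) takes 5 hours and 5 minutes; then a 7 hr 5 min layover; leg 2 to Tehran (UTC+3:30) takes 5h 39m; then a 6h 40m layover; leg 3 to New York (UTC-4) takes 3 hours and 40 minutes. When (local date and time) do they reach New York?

12:07 PM on September 11

Convert departure to UTC: 9:58 AM + 2:00 = 11:58 AM UTC on Sep 10.
Add 5 hours and 5 minutes leg 1 → 5:03 PM UTC.
Add 7 hours and 5 minutes layover in Seoul → 12:08 AM UTC (Sep 11).
Add 5 hours 39 minutes leg 2 → 5:47 AM UTC.
Add 6 hours 40 minutes layover in Tehran → 12:27 PM UTC.
Add 3 hours and 40 minutes leg 3 → 4:07 PM UTC.
New York is UTC−4:00, so local arrival = 4:07 PM − 4:00 = 12:07 PM on Sep 11.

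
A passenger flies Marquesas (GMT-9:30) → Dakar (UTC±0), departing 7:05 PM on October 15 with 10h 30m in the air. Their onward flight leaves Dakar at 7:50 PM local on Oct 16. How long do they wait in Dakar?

Convert departure to UTC: 7:05 PM + 9:30 = 4:35 AM UTC on Oct 16.
Add 10 hours 30 minutes flight time → 3:05 PM UTC.
Dakar is UTC+0, so local arrival is the same: 3:05 PM on Oct 16.
Layover = 7:50 PM − 3:05 PM = 4 hours 45 minutes.

4 hours 45 minutes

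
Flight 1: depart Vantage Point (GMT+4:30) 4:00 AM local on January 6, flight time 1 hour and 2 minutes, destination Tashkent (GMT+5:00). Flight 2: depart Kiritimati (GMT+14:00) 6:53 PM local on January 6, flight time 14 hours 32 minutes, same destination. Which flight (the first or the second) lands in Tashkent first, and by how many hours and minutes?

the first, by 18 hours 53 minutes

Flight 1 in UTC: 4:00 AM − 4:30 = 11:30 PM on Jan 5.
+1 hour and 2 minutes → arrive 12:32 AM UTC on Jan 6.
Flight 2 in UTC: 6:53 PM − 14:00 = 4:53 AM on Jan 6.
+14 hours and 32 minutes → arrive 7:25 PM UTC on Jan 6.
Flight 1 lands earlier by 18 hours 53 minutes.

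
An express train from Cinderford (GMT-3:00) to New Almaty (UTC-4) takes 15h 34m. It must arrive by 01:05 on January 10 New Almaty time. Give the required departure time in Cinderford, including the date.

Target arrival in UTC: 01:05 + 4:00 = 05:05 on Jan 10.
Subtract 15 hours and 34 minutes → departure 13:31 UTC on Jan 9.
Cinderford is UTC−3:00: 13:31 − 3:00 = 10:31 on Jan 9.

10:31 on Jan 9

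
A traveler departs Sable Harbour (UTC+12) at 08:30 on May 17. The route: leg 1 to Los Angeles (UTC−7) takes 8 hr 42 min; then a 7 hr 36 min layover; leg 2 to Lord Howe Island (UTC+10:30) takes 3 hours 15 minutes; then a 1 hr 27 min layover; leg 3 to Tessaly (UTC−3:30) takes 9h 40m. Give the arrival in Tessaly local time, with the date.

Convert departure to UTC: 08:30 − 12:00 = 20:30 UTC on May 16.
Add 8 hours and 42 minutes leg 1 → 05:12 UTC (May 17).
Add 7 hours 36 minutes layover in Los Angeles → 12:48 UTC.
Add 3 hours and 15 minutes leg 2 → 16:03 UTC.
Add 1 hour 27 minutes layover in Lord Howe Island → 17:30 UTC.
Add 9 hours and 40 minutes leg 3 → 03:10 UTC (May 18).
Tessaly is UTC−3:30, so local arrival = 03:10 − 3:30 = 23:40 on May 17.

23:40 on May 17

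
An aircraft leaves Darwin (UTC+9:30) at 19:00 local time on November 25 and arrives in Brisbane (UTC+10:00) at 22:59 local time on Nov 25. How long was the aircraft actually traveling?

Departure in UTC: 19:00 − 9:30 = 09:30 on Nov 25.
Arrival in UTC: 22:59 − 10:00 = 12:59 on Nov 25.
Elapsed = 12:59 − 09:30 = 3 hours 29 minutes.

3 hours 29 minutes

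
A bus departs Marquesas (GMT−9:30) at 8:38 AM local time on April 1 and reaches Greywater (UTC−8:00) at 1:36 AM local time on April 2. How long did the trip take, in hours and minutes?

15 hours 28 minutes

Departure in UTC: 8:38 AM + 9:30 = 6:08 PM on Apr 1.
Arrival in UTC: 1:36 AM + 8:00 = 9:36 AM on Apr 2.
Elapsed = 9:36 AM − 6:08 PM (+1 day) = 15 hours 28 minutes.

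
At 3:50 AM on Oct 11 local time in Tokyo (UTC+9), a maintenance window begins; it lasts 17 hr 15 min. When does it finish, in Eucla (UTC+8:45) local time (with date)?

Eucla is 0:15 behind Tokyo.
After 17 hours 15 minutes it is 9:05 PM in Tokyo.
Shift by the zone difference: 9:05 PM − 0:15 = 8:50 PM on Oct 11 in Eucla.

8:50 PM on October 11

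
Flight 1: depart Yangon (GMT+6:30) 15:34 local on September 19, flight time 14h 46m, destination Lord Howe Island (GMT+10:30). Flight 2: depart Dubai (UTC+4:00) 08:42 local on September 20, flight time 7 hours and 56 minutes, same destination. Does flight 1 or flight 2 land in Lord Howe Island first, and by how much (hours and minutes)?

the first, by 12 hours 48 minutes

Flight 1 in UTC: 15:34 − 6:30 = 09:04 on Sep 19.
+14 hours and 46 minutes → arrive 23:50 UTC on Sep 19.
Flight 2 in UTC: 08:42 − 4:00 = 04:42 on Sep 20.
+7 hours 56 minutes → arrive 12:38 UTC on Sep 20.
Flight 1 lands earlier by 12 hours 48 minutes.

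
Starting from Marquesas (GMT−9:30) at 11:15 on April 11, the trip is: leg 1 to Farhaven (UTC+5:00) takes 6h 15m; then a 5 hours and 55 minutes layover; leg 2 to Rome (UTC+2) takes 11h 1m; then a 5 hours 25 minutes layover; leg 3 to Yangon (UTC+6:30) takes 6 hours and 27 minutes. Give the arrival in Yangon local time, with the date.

Convert departure to UTC: 11:15 + 9:30 = 20:45 UTC on Apr 11.
Add 6 hours 15 minutes leg 1 → 03:00 UTC (Apr 12).
Add 5 hours 55 minutes layover in Farhaven → 08:55 UTC.
Add 11 hours and 1 minute leg 2 → 19:56 UTC.
Add 5 hours 25 minutes layover in Rome → 01:21 UTC (Apr 13).
Add 6 hours and 27 minutes leg 3 → 07:48 UTC.
Yangon is UTC+6:30, so local arrival = 07:48 + 6:30 = 14:18 on Apr 13.

14:18 on April 13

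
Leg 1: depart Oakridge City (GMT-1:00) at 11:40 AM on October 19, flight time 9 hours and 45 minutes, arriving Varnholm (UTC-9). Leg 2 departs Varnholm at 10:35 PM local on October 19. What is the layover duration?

Convert departure to UTC: 11:40 AM + 1:00 = 12:40 PM UTC on Oct 19.
Add 9 hours and 45 minutes flight time → 10:25 PM UTC.
Varnholm is UTC−9:00, so local arrival = 10:25 PM − 9:00 = 1:25 PM on Oct 19.
Layover = 10:35 PM − 1:25 PM = 9 hours 10 minutes.

9 hours 10 minutes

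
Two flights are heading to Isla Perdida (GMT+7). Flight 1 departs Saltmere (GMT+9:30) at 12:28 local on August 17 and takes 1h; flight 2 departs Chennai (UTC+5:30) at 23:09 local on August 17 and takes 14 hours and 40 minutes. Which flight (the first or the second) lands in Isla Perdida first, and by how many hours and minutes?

the first, by 28 hours 21 minutes

Flight 1 in UTC: 12:28 − 9:30 = 02:58 on Aug 17.
+1 hour → arrive 03:58 UTC on Aug 17.
Flight 2 in UTC: 23:09 − 5:30 = 17:39 on Aug 17.
+14 hours and 40 minutes → arrive 08:19 UTC on Aug 18.
Flight 1 lands earlier by 28 hours 21 minutes.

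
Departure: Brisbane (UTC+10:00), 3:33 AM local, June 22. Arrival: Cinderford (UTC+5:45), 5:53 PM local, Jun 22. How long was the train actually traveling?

Departure in UTC: 3:33 AM − 10:00 = 5:33 PM on Jun 21.
Arrival in UTC: 5:53 PM − 5:45 = 12:08 PM on Jun 22.
Elapsed = 12:08 PM − 5:33 PM (+1 day) = 18 hours 35 minutes.

18 hours 35 minutes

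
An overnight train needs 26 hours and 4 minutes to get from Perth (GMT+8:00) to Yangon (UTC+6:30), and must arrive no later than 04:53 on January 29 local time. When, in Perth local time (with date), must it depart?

Target arrival in UTC: 04:53 − 6:30 = 22:23 on Jan 28.
Subtract 26 hours and 4 minutes → departure 20:19 UTC on Jan 27.
Perth is UTC+8:00: 20:19 + 8:00 = 04:19 on Jan 28.

04:19 on January 28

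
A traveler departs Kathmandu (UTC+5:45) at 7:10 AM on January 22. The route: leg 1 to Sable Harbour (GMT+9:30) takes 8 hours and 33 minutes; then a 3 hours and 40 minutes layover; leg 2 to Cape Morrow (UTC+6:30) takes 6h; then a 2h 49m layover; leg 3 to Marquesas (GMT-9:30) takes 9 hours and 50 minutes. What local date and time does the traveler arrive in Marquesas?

Convert departure to UTC: 7:10 AM − 5:45 = 1:25 AM UTC on Jan 22.
Add 8 hours and 33 minutes leg 1 → 9:58 AM UTC.
Add 3 hours and 40 minutes layover in Sable Harbour → 1:38 PM UTC.
Add 6 hours leg 2 → 7:38 PM UTC.
Add 2 hours and 49 minutes layover in Cape Morrow → 10:27 PM UTC.
Add 9 hours 50 minutes leg 3 → 8:17 AM UTC (Jan 23).
Marquesas is UTC−9:30, so local arrival = 8:17 AM − 9:30 = 10:47 PM on Jan 22.

10:47 PM on Jan 22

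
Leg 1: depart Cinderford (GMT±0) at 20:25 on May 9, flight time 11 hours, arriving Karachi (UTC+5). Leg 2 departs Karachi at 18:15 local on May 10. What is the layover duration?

Cinderford is at UTC+0, so departure is already 20:25 UTC on May 9.
Add 11 hours flight time → 07:25 UTC (May 10).
Karachi is UTC+5:00, so local arrival = 07:25 + 5:00 = 12:25 on May 10.
Layover = 18:15 − 12:25 = 5 hours 50 minutes.

5 hours 50 minutes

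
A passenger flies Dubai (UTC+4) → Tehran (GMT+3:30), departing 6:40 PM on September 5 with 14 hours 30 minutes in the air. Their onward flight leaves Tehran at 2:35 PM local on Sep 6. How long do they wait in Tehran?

5 hours 55 minutes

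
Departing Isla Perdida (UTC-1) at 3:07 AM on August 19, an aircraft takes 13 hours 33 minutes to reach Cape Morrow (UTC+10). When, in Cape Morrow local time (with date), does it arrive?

3:40 AM on August 20

Cape Morrow is 11:00 ahead of Isla Perdida.
After 13 hours and 33 minutes it is 4:40 PM in Isla Perdida.
Shift by the zone difference: 4:40 PM + 11:00 = 3:40 AM on Aug 20 in Cape Morrow.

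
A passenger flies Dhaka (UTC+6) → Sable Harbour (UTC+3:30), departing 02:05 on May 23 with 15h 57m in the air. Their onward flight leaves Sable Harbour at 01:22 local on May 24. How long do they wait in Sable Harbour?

Convert departure to UTC: 02:05 − 6:00 = 20:05 UTC on May 22.
Add 15 hours 57 minutes flight time → 12:02 UTC (May 23).
Sable Harbour is UTC+3:30, so local arrival = 12:02 + 3:30 = 15:32 on May 23.
Layover = 01:22 − 15:32 (+1 day) = 9 hours 50 minutes.

9 hours 50 minutes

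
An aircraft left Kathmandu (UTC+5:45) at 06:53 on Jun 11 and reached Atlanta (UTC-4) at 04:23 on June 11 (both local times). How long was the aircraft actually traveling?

7 hours 15 minutes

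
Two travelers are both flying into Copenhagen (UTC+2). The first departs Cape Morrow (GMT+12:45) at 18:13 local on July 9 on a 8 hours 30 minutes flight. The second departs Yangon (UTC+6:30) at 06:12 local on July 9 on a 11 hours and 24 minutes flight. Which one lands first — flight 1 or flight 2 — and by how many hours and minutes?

Flight 1 in UTC: 18:13 − 12:45 = 05:28 on Jul 9.
+8 hours and 30 minutes → arrive 13:58 UTC on Jul 9.
Flight 2 in UTC: 06:12 − 6:30 = 23:42 on Jul 8.
+11 hours 24 minutes → arrive 11:06 UTC on Jul 9.
Flight 2 lands earlier by 2 hours 52 minutes.

the second, by 2 hours 52 minutes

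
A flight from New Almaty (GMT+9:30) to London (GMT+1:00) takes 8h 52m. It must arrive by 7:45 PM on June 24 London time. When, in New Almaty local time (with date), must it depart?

7:23 PM on Jun 24

Target arrival in UTC: 7:45 PM − 1:00 = 6:45 PM on Jun 24.
Subtract 8 hours and 52 minutes → departure 9:53 AM UTC on Jun 24.
New Almaty is UTC+9:30: 9:53 AM + 9:30 = 7:23 PM on Jun 24.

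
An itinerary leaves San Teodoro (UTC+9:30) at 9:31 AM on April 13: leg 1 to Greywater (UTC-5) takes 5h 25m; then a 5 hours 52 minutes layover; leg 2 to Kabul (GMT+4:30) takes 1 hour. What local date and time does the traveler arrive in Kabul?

Convert departure to UTC: 9:31 AM − 9:30 = 12:01 AM UTC on Apr 13.
Add 5 hours and 25 minutes leg 1 → 5:26 AM UTC.
Add 5 hours and 52 minutes layover in Greywater → 11:18 AM UTC.
Add 1 hour leg 2 → 12:18 PM UTC.
Kabul is UTC+4:30, so local arrival = 12:18 PM + 4:30 = 4:48 PM on Apr 13.

4:48 PM on April 13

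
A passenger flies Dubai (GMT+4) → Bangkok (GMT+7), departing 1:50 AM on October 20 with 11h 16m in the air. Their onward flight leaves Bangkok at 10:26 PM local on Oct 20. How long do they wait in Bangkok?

Convert departure to UTC: 1:50 AM − 4:00 = 9:50 PM UTC on Oct 19.
Add 11 hours 16 minutes flight time → 9:06 AM UTC (Oct 20).
Bangkok is UTC+7:00, so local arrival = 9:06 AM + 7:00 = 4:06 PM on Oct 20.
Layover = 10:26 PM − 4:06 PM = 6 hours 20 minutes.

6 hours 20 minutes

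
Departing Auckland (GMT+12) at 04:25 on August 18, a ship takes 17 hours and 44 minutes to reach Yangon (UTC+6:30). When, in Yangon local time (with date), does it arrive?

16:39 on Aug 18

Convert departure to UTC: 04:25 − 12:00 = 16:25 UTC on Aug 17.
Add 17 hours 44 minutes travel time → 10:09 UTC (Aug 18).
Yangon is UTC+6:30, so local arrival = 10:09 + 6:30 = 16:39 on Aug 18.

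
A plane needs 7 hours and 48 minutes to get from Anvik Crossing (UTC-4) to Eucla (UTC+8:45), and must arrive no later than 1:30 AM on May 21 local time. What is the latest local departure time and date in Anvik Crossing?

Target arrival in UTC: 1:30 AM − 8:45 = 4:45 PM on May 20.
Subtract 7 hours and 48 minutes → departure 8:57 AM UTC on May 20.
Anvik Crossing is UTC−4:00: 8:57 AM − 4:00 = 4:57 AM on May 20.

4:57 AM on May 20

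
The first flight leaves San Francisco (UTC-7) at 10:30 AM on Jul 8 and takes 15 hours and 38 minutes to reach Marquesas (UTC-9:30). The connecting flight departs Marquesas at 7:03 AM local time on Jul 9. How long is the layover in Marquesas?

7 hours 25 minutes

Convert departure to UTC: 10:30 AM + 7:00 = 5:30 PM UTC on Jul 8.
Add 15 hours 38 minutes flight time → 9:08 AM UTC (Jul 9).
Marquesas is UTC−9:30, so local arrival = 9:08 AM − 9:30 = 11:38 PM on Jul 8.
Layover = 7:03 AM − 11:38 PM (+1 day) = 7 hours 25 minutes.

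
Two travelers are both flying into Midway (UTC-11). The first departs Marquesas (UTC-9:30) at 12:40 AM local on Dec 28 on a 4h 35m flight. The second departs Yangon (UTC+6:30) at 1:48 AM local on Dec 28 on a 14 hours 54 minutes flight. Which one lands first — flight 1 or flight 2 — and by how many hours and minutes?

Flight 1 in UTC: 12:40 AM + 9:30 = 10:10 AM on Dec 28.
+4 hours and 35 minutes → arrive 2:45 PM UTC on Dec 28.
Flight 2 in UTC: 1:48 AM − 6:30 = 7:18 PM on Dec 27.
+14 hours 54 minutes → arrive 10:12 AM UTC on Dec 28.
Flight 2 lands earlier by 4 hours 33 minutes.

the second, by 4 hours 33 minutes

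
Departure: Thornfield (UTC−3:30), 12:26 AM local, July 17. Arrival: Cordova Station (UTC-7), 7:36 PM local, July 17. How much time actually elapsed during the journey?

22 hours 40 minutes

Departure in UTC: 12:26 AM + 3:30 = 3:56 AM on Jul 17.
Arrival in UTC: 7:36 PM + 7:00 = 2:36 AM on Jul 18.
Elapsed = 2:36 AM − 3:56 AM (+1 day) = 22 hours 40 minutes.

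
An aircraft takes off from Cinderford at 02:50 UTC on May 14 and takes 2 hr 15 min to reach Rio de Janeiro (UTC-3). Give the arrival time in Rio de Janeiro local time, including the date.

02:05 on May 14

Departure is given in UTC: 02:50 on May 14.
Add 2 hours and 15 minutes → 05:05 UTC.
Rio de Janeiro is UTC−3:00: 05:05 − 3:00 = 02:05 on May 14.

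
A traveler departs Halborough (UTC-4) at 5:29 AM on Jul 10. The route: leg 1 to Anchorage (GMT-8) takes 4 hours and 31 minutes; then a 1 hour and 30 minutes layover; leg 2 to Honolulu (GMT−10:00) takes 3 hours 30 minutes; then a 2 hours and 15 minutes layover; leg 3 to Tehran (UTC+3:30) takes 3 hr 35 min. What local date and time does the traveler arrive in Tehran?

4:20 AM on July 11

Convert departure to UTC: 5:29 AM + 4:00 = 9:29 AM UTC on Jul 10.
Add 4 hours and 31 minutes leg 1 → 2:00 PM UTC.
Add 1 hour 30 minutes layover in Anchorage → 3:30 PM UTC.
Add 3 hours 30 minutes leg 2 → 7:00 PM UTC.
Add 2 hours 15 minutes layover in Honolulu → 9:15 PM UTC.
Add 3 hours and 35 minutes leg 3 → 12:50 AM UTC (Jul 11).
Tehran is UTC+3:30, so local arrival = 12:50 AM + 3:30 = 4:20 AM on Jul 11.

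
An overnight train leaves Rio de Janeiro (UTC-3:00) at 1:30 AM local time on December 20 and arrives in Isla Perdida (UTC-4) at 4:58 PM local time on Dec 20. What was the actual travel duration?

16 hours 28 minutes

Isla Perdida is 1:00 behind Rio de Janeiro.
Clock-face elapsed time (ignoring zones) is 15 hours 28 minutes.
Actual elapsed = 15 hours 28 minutes + 1:00 = 16 hours 28 minutes.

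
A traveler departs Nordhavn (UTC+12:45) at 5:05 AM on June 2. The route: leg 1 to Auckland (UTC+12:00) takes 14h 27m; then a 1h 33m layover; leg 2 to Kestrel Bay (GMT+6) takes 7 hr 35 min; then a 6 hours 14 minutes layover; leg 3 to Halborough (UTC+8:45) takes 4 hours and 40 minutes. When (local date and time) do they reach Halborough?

Convert departure to UTC: 5:05 AM − 12:45 = 4:20 PM UTC on Jun 1.
Add 14 hours 27 minutes leg 1 → 6:47 AM UTC (Jun 2).
Add 1 hour and 33 minutes layover in Auckland → 8:20 AM UTC.
Add 7 hours 35 minutes leg 2 → 3:55 PM UTC.
Add 6 hours 14 minutes layover in Kestrel Bay → 10:09 PM UTC.
Add 4 hours 40 minutes leg 3 → 2:49 AM UTC (Jun 3).
Halborough is UTC+8:45, so local arrival = 2:49 AM + 8:45 = 11:34 AM on Jun 3.

11:34 AM on June 3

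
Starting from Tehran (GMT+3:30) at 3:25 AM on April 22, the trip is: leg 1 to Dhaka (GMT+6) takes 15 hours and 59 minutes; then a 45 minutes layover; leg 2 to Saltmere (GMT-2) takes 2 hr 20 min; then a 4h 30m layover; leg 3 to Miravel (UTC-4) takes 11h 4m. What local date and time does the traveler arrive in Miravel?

6:33 AM on April 23

Convert departure to UTC: 3:25 AM − 3:30 = 11:55 PM UTC on Apr 21.
Add 15 hours 59 minutes leg 1 → 3:54 PM UTC (Apr 22).
Add 45 minutes layover in Dhaka → 4:39 PM UTC.
Add 2 hours 20 minutes leg 2 → 6:59 PM UTC.
Add 4 hours 30 minutes layover in Saltmere → 11:29 PM UTC.
Add 11 hours and 4 minutes leg 3 → 10:33 AM UTC (Apr 23).
Miravel is UTC−4:00, so local arrival = 10:33 AM − 4:00 = 6:33 AM on Apr 23.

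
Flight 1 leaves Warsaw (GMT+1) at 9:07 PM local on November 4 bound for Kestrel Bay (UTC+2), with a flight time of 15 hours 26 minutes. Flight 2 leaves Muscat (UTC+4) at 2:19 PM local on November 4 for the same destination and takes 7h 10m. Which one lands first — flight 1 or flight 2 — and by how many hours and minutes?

the second, by 18 hours 4 minutes

Flight 1 in UTC: 9:07 PM − 1:00 = 8:07 PM on Nov 4.
+15 hours 26 minutes → arrive 11:33 AM UTC on Nov 5.
Flight 2 in UTC: 2:19 PM − 4:00 = 10:19 AM on Nov 4.
+7 hours 10 minutes → arrive 5:29 PM UTC on Nov 4.
Flight 2 lands earlier by 18 hours 4 minutes.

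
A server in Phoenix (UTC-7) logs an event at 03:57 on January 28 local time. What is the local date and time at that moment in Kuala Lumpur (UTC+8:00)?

18:57 on Jan 28

Kuala Lumpur is 15:00 ahead of Phoenix.
Shift by the zone difference: 03:57 + 15:00 = 18:57 on Jan 28 in Kuala Lumpur.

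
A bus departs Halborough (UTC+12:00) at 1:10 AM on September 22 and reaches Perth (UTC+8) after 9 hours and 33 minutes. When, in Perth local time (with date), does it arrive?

Convert departure to UTC: 1:10 AM − 12:00 = 1:10 PM UTC on Sep 21.
Add 9 hours and 33 minutes travel time → 10:43 PM UTC.
Perth is UTC+8:00, so local arrival = 10:43 PM + 8:00 = 6:43 AM on Sep 22.

6:43 AM on Sep 22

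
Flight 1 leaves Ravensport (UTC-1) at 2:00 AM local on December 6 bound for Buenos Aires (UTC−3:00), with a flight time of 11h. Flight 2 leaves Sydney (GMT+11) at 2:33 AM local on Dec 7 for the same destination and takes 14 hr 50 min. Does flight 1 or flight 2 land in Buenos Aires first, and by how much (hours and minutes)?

Flight 1 in UTC: 2:00 AM + 1:00 = 3:00 AM on Dec 6.
+11 hours → arrive 2:00 PM UTC on Dec 6.
Flight 2 in UTC: 2:33 AM − 11:00 = 3:33 PM on Dec 6.
+14 hours 50 minutes → arrive 6:23 AM UTC on Dec 7.
Flight 1 lands earlier by 16 hours 23 minutes.

the first, by 16 hours 23 minutes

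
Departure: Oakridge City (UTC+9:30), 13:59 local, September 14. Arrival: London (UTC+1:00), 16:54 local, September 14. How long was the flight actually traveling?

11 hours 25 minutes

Departure in UTC: 13:59 − 9:30 = 04:29 on Sep 14.
Arrival in UTC: 16:54 − 1:00 = 15:54 on Sep 14.
Elapsed = 15:54 − 04:29 = 11 hours 25 minutes.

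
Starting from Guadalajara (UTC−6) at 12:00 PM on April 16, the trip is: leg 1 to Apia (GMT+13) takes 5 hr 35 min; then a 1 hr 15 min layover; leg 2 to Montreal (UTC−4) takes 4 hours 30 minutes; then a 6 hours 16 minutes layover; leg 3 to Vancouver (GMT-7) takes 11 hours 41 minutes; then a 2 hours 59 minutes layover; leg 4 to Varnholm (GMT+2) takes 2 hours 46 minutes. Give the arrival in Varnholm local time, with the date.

7:02 AM on April 18

Convert departure to UTC: 12:00 PM + 6:00 = 6:00 PM UTC on Apr 16.
Add 5 hours and 35 minutes leg 1 → 11:35 PM UTC.
Add 1 hour 15 minutes layover in Apia → 12:50 AM UTC (Apr 17).
Add 4 hours 30 minutes leg 2 → 5:20 AM UTC.
Add 6 hours 16 minutes layover in Montreal → 11:36 AM UTC.
Add 11 hours 41 minutes leg 3 → 11:17 PM UTC.
Add 2 hours and 59 minutes layover in Vancouver → 2:16 AM UTC (Apr 18).
Add 2 hours 46 minutes leg 4 → 5:02 AM UTC.
Varnholm is UTC+2:00, so local arrival = 5:02 AM + 2:00 = 7:02 AM on Apr 18.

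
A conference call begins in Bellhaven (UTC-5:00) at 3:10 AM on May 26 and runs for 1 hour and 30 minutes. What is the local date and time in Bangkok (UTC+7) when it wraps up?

4:40 PM on May 26

Convert start to UTC: 3:10 AM + 5:00 = 8:10 AM UTC on May 26.
Add 1 hour 30 minutes duration → 9:40 AM UTC.
Bangkok is UTC+7:00, so local end time = 9:40 AM + 7:00 = 4:40 PM on May 26.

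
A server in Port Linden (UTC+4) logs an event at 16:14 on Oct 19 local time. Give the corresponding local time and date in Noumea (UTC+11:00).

Noumea is 7:00 ahead of Port Linden.
Shift by the zone difference: 16:14 + 7:00 = 23:14 on Oct 19 in Noumea.

23:14 on October 19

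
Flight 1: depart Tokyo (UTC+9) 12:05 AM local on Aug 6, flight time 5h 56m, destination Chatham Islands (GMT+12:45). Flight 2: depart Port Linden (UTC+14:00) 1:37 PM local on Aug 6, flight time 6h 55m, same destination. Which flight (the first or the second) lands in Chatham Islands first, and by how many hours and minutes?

the first, by 9 hours 31 minutes

Flight 1 in UTC: 12:05 AM − 9:00 = 3:05 PM on Aug 5.
+5 hours 56 minutes → arrive 9:01 PM UTC on Aug 5.
Flight 2 in UTC: 1:37 PM − 14:00 = 11:37 PM on Aug 5.
+6 hours 55 minutes → arrive 6:32 AM UTC on Aug 6.
Flight 1 lands earlier by 9 hours 31 minutes.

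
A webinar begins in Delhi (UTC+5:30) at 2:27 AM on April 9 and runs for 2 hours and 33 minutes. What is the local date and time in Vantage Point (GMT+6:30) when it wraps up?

6:00 AM on Apr 9

Convert start to UTC: 2:27 AM − 5:30 = 8:57 PM UTC on Apr 8.
Add 2 hours and 33 minutes duration → 11:30 PM UTC.
Vantage Point is UTC+6:30, so local end time = 11:30 PM + 6:30 = 6:00 AM on Apr 9.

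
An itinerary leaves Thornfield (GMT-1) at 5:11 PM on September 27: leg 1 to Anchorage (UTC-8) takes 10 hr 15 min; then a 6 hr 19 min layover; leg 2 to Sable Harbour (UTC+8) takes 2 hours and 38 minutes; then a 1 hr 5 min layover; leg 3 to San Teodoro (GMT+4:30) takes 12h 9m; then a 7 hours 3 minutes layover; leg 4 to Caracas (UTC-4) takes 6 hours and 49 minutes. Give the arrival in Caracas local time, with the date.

12:29 PM on September 29

Convert departure to UTC: 5:11 PM + 1:00 = 6:11 PM UTC on Sep 27.
Add 10 hours 15 minutes leg 1 → 4:26 AM UTC (Sep 28).
Add 6 hours and 19 minutes layover in Anchorage → 10:45 AM UTC.
Add 2 hours 38 minutes leg 2 → 1:23 PM UTC.
Add 1 hour 5 minutes layover in Sable Harbour → 2:28 PM UTC.
Add 12 hours 9 minutes leg 3 → 2:37 AM UTC (Sep 29).
Add 7 hours 3 minutes layover in San Teodoro → 9:40 AM UTC.
Add 6 hours and 49 minutes leg 4 → 4:29 PM UTC.
Caracas is UTC−4:00, so local arrival = 4:29 PM − 4:00 = 12:29 PM on Sep 29.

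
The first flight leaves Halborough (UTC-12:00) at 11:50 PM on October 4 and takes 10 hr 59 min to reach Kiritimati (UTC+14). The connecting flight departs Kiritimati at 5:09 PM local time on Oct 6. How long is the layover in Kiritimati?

4 hours 20 minutes

Convert departure to UTC: 11:50 PM + 12:00 = 11:50 AM UTC on Oct 5.
Add 10 hours 59 minutes flight time → 10:49 PM UTC.
Kiritimati is UTC+14:00, so local arrival = 10:49 PM + 14:00 = 12:49 PM on Oct 6.
Layover = 5:09 PM − 12:49 PM = 4 hours 20 minutes.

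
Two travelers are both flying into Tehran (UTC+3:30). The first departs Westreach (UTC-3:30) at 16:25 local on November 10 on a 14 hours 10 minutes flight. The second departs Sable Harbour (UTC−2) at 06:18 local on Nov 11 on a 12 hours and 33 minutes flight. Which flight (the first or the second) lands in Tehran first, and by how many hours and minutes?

Flight 1 in UTC: 16:25 + 3:30 = 19:55 on Nov 10.
+14 hours 10 minutes → arrive 10:05 UTC on Nov 11.
Flight 2 in UTC: 06:18 + 2:00 = 08:18 on Nov 11.
+12 hours 33 minutes → arrive 20:51 UTC on Nov 11.
Flight 1 lands earlier by 10 hours 46 minutes.

the first, by 10 hours 46 minutes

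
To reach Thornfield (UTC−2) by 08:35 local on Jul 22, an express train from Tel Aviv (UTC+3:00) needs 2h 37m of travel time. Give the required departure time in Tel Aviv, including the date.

Target arrival in UTC: 08:35 + 2:00 = 10:35 on Jul 22.
Subtract 2 hours and 37 minutes → departure 07:58 UTC on Jul 22.
Tel Aviv is UTC+3:00: 07:58 + 3:00 = 10:58 on Jul 22.

10:58 on July 22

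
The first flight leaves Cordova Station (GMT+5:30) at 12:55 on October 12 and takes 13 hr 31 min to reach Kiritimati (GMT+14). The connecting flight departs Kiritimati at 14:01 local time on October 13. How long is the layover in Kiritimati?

3 hours 5 minutes

Convert departure to UTC: 12:55 − 5:30 = 07:25 UTC on Oct 12.
Add 13 hours 31 minutes flight time → 20:56 UTC.
Kiritimati is UTC+14:00, so local arrival = 20:56 + 14:00 = 10:56 on Oct 13.
Layover = 14:01 − 10:56 = 3 hours 5 minutes.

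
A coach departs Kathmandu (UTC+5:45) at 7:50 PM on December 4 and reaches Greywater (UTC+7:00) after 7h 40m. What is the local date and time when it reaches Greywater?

Convert departure to UTC: 7:50 PM − 5:45 = 2:05 PM UTC on Dec 4.
Add 7 hours and 40 minutes travel time → 9:45 PM UTC.
Greywater is UTC+7:00, so local arrival = 9:45 PM + 7:00 = 4:45 AM on Dec 5.

4:45 AM on December 5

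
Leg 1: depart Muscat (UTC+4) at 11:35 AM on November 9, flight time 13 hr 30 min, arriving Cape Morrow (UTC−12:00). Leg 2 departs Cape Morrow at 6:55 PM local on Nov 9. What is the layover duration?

9 hours 50 minutes

Convert departure to UTC: 11:35 AM − 4:00 = 7:35 AM UTC on Nov 9.
Add 13 hours 30 minutes flight time → 9:05 PM UTC.
Cape Morrow is UTC−12:00, so local arrival = 9:05 PM − 12:00 = 9:05 AM on Nov 9.
Layover = 6:55 PM − 9:05 AM = 9 hours 50 minutes.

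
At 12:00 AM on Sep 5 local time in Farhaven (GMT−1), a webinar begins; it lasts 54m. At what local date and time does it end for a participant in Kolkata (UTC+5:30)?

7:24 AM on September 5

Convert start to UTC: 12:00 AM + 1:00 = 1:00 AM UTC on Sep 5.
Add 54 minutes duration → 1:54 AM UTC.
Kolkata is UTC+5:30, so local end time = 1:54 AM + 5:30 = 7:24 AM on Sep 5.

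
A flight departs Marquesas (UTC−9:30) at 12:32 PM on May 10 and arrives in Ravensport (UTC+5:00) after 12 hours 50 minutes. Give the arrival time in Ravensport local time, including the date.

3:52 PM on May 11

Convert departure to UTC: 12:32 PM + 9:30 = 10:02 PM UTC on May 10.
Add 12 hours 50 minutes travel time → 10:52 AM UTC (May 11).
Ravensport is UTC+5:00, so local arrival = 10:52 AM + 5:00 = 3:52 PM on May 11.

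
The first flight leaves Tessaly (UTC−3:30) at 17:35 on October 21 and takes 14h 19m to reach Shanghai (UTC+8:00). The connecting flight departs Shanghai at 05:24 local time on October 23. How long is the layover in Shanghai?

Convert departure to UTC: 17:35 + 3:30 = 21:05 UTC on Oct 21.
Add 14 hours and 19 minutes flight time → 11:24 UTC (Oct 22).
Shanghai is UTC+8:00, so local arrival = 11:24 + 8:00 = 19:24 on Oct 22.
Layover = 05:24 − 19:24 (+1 day) = 10 hours.

10 hours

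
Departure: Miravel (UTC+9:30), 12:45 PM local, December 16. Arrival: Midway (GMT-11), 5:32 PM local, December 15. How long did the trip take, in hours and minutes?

Midway is 20:30 behind Miravel.
Clock-face elapsed time (ignoring zones) is −19 hours 13 minutes.
Actual elapsed = −19 hours 13 minutes + 20:30 = 1 hour 17 minutes.

1 hour 17 minutes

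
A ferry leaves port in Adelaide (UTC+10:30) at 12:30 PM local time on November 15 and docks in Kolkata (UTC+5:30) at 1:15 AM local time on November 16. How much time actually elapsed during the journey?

Kolkata is 5:00 behind Adelaide.
Clock-face elapsed time (ignoring zones) is 12 hours 45 minutes.
Actual elapsed = 12 hours 45 minutes + 5:00 = 17 hours 45 minutes.

17 hours 45 minutes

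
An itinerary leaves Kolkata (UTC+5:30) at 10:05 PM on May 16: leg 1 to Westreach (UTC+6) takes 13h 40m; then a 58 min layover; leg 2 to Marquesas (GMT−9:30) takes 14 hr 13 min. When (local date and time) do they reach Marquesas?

11:56 AM on May 17

Convert departure to UTC: 10:05 PM − 5:30 = 4:35 PM UTC on May 16.
Add 13 hours and 40 minutes leg 1 → 6:15 AM UTC (May 17).
Add 58 minutes layover in Westreach → 7:13 AM UTC.
Add 14 hours and 13 minutes leg 2 → 9:26 PM UTC.
Marquesas is UTC−9:30, so local arrival = 9:26 PM − 9:30 = 11:56 AM on May 17.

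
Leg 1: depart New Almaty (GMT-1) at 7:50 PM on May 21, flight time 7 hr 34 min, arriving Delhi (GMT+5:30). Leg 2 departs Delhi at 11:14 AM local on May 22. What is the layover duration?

1 hour 20 minutes

Convert departure to UTC: 7:50 PM + 1:00 = 8:50 PM UTC on May 21.
Add 7 hours and 34 minutes flight time → 4:24 AM UTC (May 22).
Delhi is UTC+5:30, so local arrival = 4:24 AM + 5:30 = 9:54 AM on May 22.
Layover = 11:14 AM − 9:54 AM = 1 hour 20 minutes.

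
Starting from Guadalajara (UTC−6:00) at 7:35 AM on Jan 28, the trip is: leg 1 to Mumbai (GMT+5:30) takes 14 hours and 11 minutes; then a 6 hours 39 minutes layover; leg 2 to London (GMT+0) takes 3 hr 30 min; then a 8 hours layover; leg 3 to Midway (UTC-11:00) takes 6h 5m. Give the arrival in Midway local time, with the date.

Convert departure to UTC: 7:35 AM + 6:00 = 1:35 PM UTC on Jan 28.
Add 14 hours and 11 minutes leg 1 → 3:46 AM UTC (Jan 29).
Add 6 hours and 39 minutes layover in Mumbai → 10:25 AM UTC.
Add 3 hours 30 minutes leg 2 → 1:55 PM UTC.
Add 8 hours layover in London → 9:55 PM UTC.
Add 6 hours and 5 minutes leg 3 → 4:00 AM UTC (Jan 30).
Midway is UTC−11:00, so local arrival = 4:00 AM − 11:00 = 5:00 PM on Jan 29.

5:00 PM on January 29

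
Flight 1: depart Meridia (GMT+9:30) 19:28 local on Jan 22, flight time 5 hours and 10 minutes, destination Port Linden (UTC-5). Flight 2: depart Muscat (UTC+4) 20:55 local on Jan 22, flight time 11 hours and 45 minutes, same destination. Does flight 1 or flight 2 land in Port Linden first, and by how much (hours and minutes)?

Flight 1 in UTC: 19:28 − 9:30 = 09:58 on Jan 22.
+5 hours and 10 minutes → arrive 15:08 UTC on Jan 22.
Flight 2 in UTC: 20:55 − 4:00 = 16:55 on Jan 22.
+11 hours and 45 minutes → arrive 04:40 UTC on Jan 23.
Flight 1 lands earlier by 13 hours 32 minutes.

the first, by 13 hours 32 minutes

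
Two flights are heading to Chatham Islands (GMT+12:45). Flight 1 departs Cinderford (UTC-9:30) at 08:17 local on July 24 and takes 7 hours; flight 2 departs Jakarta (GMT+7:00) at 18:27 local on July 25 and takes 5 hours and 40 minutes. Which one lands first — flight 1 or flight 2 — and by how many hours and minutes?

the first, by 16 hours 20 minutes

Flight 1 in UTC: 08:17 + 9:30 = 17:47 on Jul 24.
+7 hours → arrive 00:47 UTC on Jul 25.
Flight 2 in UTC: 18:27 − 7:00 = 11:27 on Jul 25.
+5 hours 40 minutes → arrive 17:07 UTC on Jul 25.
Flight 1 lands earlier by 16 hours 20 minutes.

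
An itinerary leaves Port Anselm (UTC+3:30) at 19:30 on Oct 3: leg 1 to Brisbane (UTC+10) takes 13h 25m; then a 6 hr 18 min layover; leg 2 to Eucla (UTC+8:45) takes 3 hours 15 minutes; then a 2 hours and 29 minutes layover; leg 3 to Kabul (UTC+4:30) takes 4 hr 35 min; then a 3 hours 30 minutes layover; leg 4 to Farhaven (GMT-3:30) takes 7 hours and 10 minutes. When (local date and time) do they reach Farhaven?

Convert departure to UTC: 19:30 − 3:30 = 16:00 UTC on Oct 3.
Add 13 hours 25 minutes leg 1 → 05:25 UTC (Oct 4).
Add 6 hours and 18 minutes layover in Brisbane → 11:43 UTC.
Add 3 hours 15 minutes leg 2 → 14:58 UTC.
Add 2 hours and 29 minutes layover in Eucla → 17:27 UTC.
Add 4 hours and 35 minutes leg 3 → 22:02 UTC.
Add 3 hours 30 minutes layover in Kabul → 01:32 UTC (Oct 5).
Add 7 hours 10 minutes leg 4 → 08:42 UTC.
Farhaven is UTC−3:30, so local arrival = 08:42 − 3:30 = 05:12 on Oct 5.

05:12 on October 5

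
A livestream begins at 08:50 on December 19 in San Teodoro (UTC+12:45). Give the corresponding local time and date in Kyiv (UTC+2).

22:05 on December 18

Kyiv is 10:45 behind San Teodoro.
Shift by the zone difference: 08:50 − 10:45 = 22:05 on Dec 18 in Kyiv.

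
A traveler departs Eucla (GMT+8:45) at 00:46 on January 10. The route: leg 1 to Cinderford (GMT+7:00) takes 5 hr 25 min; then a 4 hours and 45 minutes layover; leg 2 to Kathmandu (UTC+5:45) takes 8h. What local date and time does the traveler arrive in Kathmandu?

15:56 on January 10

Convert departure to UTC: 00:46 − 8:45 = 16:01 UTC on Jan 9.
Add 5 hours 25 minutes leg 1 → 21:26 UTC.
Add 4 hours and 45 minutes layover in Cinderford → 02:11 UTC (Jan 10).
Add 8 hours leg 2 → 10:11 UTC.
Kathmandu is UTC+5:45, so local arrival = 10:11 + 5:45 = 15:56 on Jan 10.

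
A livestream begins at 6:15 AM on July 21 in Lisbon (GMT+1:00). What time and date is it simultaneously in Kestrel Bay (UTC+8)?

In UTC: 6:15 AM − 1:00 = 5:15 AM on Jul 21.
Kestrel Bay is UTC+8:00: 5:15 AM + 8:00 = 1:15 PM on Jul 21.

1:15 PM on Jul 21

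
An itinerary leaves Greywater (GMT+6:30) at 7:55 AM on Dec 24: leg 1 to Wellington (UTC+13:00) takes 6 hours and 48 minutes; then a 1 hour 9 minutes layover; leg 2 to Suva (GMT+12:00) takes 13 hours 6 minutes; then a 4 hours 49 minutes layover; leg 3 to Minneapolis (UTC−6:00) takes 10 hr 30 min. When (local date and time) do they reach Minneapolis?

7:47 AM on December 25

Convert departure to UTC: 7:55 AM − 6:30 = 1:25 AM UTC on Dec 24.
Add 6 hours and 48 minutes leg 1 → 8:13 AM UTC.
Add 1 hour and 9 minutes layover in Wellington → 9:22 AM UTC.
Add 13 hours and 6 minutes leg 2 → 10:28 PM UTC.
Add 4 hours 49 minutes layover in Suva → 3:17 AM UTC (Dec 25).
Add 10 hours and 30 minutes leg 3 → 1:47 PM UTC.
Minneapolis is UTC−6:00, so local arrival = 1:47 PM − 6:00 = 7:47 AM on Dec 25.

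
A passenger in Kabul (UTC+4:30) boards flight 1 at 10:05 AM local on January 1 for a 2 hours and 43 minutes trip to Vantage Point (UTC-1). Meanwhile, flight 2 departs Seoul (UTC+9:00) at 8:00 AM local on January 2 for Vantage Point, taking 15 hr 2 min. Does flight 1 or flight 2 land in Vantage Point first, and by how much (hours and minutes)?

the first, by 29 hours 44 minutes

Flight 1 in UTC: 10:05 AM − 4:30 = 5:35 AM on Jan 1.
+2 hours and 43 minutes → arrive 8:18 AM UTC on Jan 1.
Flight 2 in UTC: 8:00 AM − 9:00 = 11:00 PM on Jan 1.
+15 hours 2 minutes → arrive 2:02 PM UTC on Jan 2.
Flight 1 lands earlier by 29 hours 44 minutes.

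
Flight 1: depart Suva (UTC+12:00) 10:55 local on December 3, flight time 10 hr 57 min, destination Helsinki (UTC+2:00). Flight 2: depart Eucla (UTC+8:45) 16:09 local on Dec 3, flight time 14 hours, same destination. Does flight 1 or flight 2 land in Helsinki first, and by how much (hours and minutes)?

Flight 1 in UTC: 10:55 − 12:00 = 22:55 on Dec 2.
+10 hours 57 minutes → arrive 09:52 UTC on Dec 3.
Flight 2 in UTC: 16:09 − 8:45 = 07:24 on Dec 3.
+14 hours → arrive 21:24 UTC on Dec 3.
Flight 1 lands earlier by 11 hours 32 minutes.

the first, by 11 hours 32 minutes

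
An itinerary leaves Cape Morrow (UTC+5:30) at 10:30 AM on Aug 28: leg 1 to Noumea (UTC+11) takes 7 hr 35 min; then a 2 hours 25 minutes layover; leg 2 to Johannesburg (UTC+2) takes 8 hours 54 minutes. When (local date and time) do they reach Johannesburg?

Convert departure to UTC: 10:30 AM − 5:30 = 5:00 AM UTC on Aug 28.
Add 7 hours 35 minutes leg 1 → 12:35 PM UTC.
Add 2 hours and 25 minutes layover in Noumea → 3:00 PM UTC.
Add 8 hours and 54 minutes leg 2 → 11:54 PM UTC.
Johannesburg is UTC+2:00, so local arrival = 11:54 PM + 2:00 = 1:54 AM on Aug 29.

1:54 AM on Aug 29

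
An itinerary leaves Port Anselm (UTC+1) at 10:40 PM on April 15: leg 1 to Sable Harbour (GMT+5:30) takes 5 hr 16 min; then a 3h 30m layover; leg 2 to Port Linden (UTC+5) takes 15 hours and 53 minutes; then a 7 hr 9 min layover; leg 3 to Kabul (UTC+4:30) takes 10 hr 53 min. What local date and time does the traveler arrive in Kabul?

Convert departure to UTC: 10:40 PM − 1:00 = 9:40 PM UTC on Apr 15.
Add 5 hours and 16 minutes leg 1 → 2:56 AM UTC (Apr 16).
Add 3 hours and 30 minutes layover in Sable Harbour → 6:26 AM UTC.
Add 15 hours and 53 minutes leg 2 → 10:19 PM UTC.
Add 7 hours 9 minutes layover in Port Linden → 5:28 AM UTC (Apr 17).
Add 10 hours 53 minutes leg 3 → 4:21 PM UTC.
Kabul is UTC+4:30, so local arrival = 4:21 PM + 4:30 = 8:51 PM on Apr 17.

8:51 PM on Apr 17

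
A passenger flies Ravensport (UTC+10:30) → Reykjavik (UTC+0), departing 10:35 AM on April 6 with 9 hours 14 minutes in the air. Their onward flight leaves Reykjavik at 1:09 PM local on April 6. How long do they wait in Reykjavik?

Convert departure to UTC: 10:35 AM − 10:30 = 12:05 AM UTC on Apr 6.
Add 9 hours and 14 minutes flight time → 9:19 AM UTC.
Reykjavik is UTC+0, so local arrival is the same: 9:19 AM on Apr 6.
Layover = 1:09 PM − 9:19 AM = 3 hours 50 minutes.

3 hours 50 minutes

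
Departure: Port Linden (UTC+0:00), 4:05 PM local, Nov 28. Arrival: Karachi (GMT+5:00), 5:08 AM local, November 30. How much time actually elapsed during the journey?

32 hours 3 minutes

Departure is already UTC: 4:05 PM on Nov 28.
Arrival in UTC: 5:08 AM − 5:00 = 12:08 AM on Nov 30.
Elapsed = 12:08 AM − 4:05 PM (+2 days) = 32 hours 3 minutes.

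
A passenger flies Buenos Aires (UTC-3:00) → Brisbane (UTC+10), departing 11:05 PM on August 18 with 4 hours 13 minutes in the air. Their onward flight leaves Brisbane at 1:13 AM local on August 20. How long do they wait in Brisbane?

Convert departure to UTC: 11:05 PM + 3:00 = 2:05 AM UTC on Aug 19.
Add 4 hours 13 minutes flight time → 6:18 AM UTC.
Brisbane is UTC+10:00, so local arrival = 6:18 AM + 10:00 = 4:18 PM on Aug 19.
Layover = 1:13 AM − 4:18 PM (+1 day) = 8 hours 55 minutes.

8 hours 55 minutes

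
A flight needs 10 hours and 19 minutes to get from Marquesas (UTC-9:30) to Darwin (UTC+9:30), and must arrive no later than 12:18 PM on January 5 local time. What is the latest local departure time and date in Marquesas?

6:59 AM on Jan 4

Target arrival in UTC: 12:18 PM − 9:30 = 2:48 AM on Jan 5.
Subtract 10 hours and 19 minutes → departure 4:29 PM UTC on Jan 4.
Marquesas is UTC−9:30: 4:29 PM − 9:30 = 6:59 AM on Jan 4.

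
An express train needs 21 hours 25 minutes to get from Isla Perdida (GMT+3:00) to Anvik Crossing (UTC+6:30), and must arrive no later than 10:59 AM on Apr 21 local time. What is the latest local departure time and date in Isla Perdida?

10:04 AM on Apr 20

Target arrival in UTC: 10:59 AM − 6:30 = 4:29 AM on Apr 21.
Subtract 21 hours 25 minutes → departure 7:04 AM UTC on Apr 20.
Isla Perdida is UTC+3:00: 7:04 AM + 3:00 = 10:04 AM on Apr 20.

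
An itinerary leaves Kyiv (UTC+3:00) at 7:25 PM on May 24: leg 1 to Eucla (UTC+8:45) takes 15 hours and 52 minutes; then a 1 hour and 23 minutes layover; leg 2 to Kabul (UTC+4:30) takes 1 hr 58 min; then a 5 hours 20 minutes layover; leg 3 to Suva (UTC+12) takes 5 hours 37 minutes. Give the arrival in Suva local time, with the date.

Convert departure to UTC: 7:25 PM − 3:00 = 4:25 PM UTC on May 24.
Add 15 hours 52 minutes leg 1 → 8:17 AM UTC (May 25).
Add 1 hour and 23 minutes layover in Eucla → 9:40 AM UTC.
Add 1 hour and 58 minutes leg 2 → 11:38 AM UTC.
Add 5 hours 20 minutes layover in Kabul → 4:58 PM UTC.
Add 5 hours and 37 minutes leg 3 → 10:35 PM UTC.
Suva is UTC+12:00, so local arrival = 10:35 PM + 12:00 = 10:35 AM on May 26.

10:35 AM on May 26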